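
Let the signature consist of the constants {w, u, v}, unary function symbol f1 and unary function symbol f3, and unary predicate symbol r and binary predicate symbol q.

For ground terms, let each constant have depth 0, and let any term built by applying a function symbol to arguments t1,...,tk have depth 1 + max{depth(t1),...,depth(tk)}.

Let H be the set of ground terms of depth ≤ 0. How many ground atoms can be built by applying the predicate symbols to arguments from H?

First count ground terms of depth ≤ 0.
Write N_k for the number of ground terms of depth ≤ k. A term of depth ≤ k is either a constant or a function symbol applied to arguments of depth ≤ k−1, so N_k = 3 + N_{k-1} + N_{k-1}.
N_0 = 3
Explicitly: w, u, v.
So |H| = 3.
For each predicate symbol, the number of ground atoms is |H| raised to its arity; summing:
  r: 3;  q: 3^2 = 9
Total ground atoms: 3 + 9 = 12.

12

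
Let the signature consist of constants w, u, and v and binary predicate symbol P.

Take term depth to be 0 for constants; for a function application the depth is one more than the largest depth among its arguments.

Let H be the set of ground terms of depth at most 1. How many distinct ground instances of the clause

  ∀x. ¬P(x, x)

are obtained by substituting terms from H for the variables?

Ground terms of depth ≤ 1:
  With no function symbols every ground term is a constant, so there are exactly 3 ground terms at every depth bound.
  N_0 = 3
  N_1 = 3
So there are 3 ground terms available for substitution.
The clause has 1 distinct variable (x), which appears in the body. In the free term algebra distinct substitutions yield syntactically distinct ground instances.
Number of ground instances = 3.

3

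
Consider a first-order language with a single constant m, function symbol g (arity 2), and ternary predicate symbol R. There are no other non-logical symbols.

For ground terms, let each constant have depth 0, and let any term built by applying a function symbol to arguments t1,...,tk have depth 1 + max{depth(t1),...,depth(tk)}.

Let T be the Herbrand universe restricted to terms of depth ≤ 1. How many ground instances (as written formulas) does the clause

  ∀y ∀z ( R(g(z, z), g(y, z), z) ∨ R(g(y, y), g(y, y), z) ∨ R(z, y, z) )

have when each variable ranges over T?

Ground terms of depth ≤ 1:
  Count level by level. With function symbols g/2, the terms of depth ≤ k are the 1 constant together with each function applied to depth-≤(k−1) tuples, so N_k = 1 + N_{k-1}^2.
  N_0 = 1
  N_1 = 1 + 1^2 = 2
So there are 2 ground terms available for substitution.
There are 2 variables to instantiate (y, z), each occurring in at least one literal, so different choices give different ground instances.
Number of ground instances = 2^2 = 4.

4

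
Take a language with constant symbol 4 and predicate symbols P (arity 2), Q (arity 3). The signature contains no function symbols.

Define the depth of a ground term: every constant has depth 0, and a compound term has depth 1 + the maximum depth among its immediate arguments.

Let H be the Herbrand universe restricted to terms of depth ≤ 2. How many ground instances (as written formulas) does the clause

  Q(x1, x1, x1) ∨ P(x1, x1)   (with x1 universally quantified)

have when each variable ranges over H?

Ground terms of depth ≤ 2:
  With no function symbols every ground term is a constant, so there is exactly 1 ground term at every depth bound.
  N_0 = 1
  N_1 = 1
  N_2 = 1
So there is exactly 1 ground term available for substitution.
There is 1 variable to instantiate (x1),  occurring in at least one literal, so different choices give different ground instances.
Number of ground instances = 1.

1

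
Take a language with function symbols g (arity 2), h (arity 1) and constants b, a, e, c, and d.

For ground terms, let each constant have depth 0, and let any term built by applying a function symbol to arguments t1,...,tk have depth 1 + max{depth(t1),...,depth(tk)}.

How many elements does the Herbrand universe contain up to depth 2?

Write N_k for the number of ground terms of depth ≤ k. A term of depth ≤ k is either a constant or a function symbol applied to arguments of depth ≤ k−1, so N_k = 5 + N_{k-1}^2 + N_{k-1}.
N_0 = 5
N_1 = 5 + 5^2 + 5 = 35
N_2 = 5 + 35^2 + 35 = 1265

1265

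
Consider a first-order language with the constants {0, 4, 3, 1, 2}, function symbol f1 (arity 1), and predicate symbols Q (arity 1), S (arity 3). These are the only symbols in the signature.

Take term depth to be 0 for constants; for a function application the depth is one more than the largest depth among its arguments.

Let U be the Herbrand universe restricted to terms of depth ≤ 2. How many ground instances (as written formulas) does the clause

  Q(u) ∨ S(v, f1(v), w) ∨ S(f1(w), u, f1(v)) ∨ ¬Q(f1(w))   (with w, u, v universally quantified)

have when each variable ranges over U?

3375

Ground terms of depth ≤ 2:
  Write N_k for the number of ground terms of depth ≤ k. A term of depth ≤ k is either a constant or a function symbol applied to arguments of depth ≤ k−1, so N_k = 5 + N_{k-1}.
  N_0 = 5
  N_1 = 5 + 5 = 10
  N_2 = 5 + 10 = 15
So there are 15 ground terms available for substitution.
The clause has 3 distinct variables (w, u, v), each appearing in the body. In the free term algebra distinct substitutions yield syntactically distinct ground instances.
Number of ground instances = 15^3 = 3375.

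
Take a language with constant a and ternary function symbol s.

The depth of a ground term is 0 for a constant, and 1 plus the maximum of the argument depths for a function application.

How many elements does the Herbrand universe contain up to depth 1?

2

Write N_k for the number of ground terms of depth ≤ k. A term of depth ≤ k is either a constant or a function symbol applied to arguments of depth ≤ k−1, so N_k = 1 + N_{k-1}^3.
N_0 = 1
N_1 = 1 + 1^3 = 2
Explicitly: a, s(a, a, a).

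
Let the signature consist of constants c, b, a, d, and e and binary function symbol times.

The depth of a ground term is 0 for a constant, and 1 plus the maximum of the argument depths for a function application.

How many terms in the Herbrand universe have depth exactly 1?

25

Let N_k = |{terms of depth ≤ k}|. Then N_0 = 5 and N_k = 5 + N_{k-1}^2 for k ≥ 1 (one summand per function symbol, arity giving the exponent).
N_0 = 5
N_1 = 5 + 5^2 = 30
Terms of depth exactly 1: N_1 − N_0 = 30 − 5 = 25.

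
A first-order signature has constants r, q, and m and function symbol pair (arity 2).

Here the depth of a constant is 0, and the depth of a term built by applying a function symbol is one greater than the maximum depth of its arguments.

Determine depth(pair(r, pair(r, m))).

2

depth(pair(r, m)) = 1 + max(0, 0) = 1
depth(pair(r, pair(r, m))) = 1 + max(0, 1) = 2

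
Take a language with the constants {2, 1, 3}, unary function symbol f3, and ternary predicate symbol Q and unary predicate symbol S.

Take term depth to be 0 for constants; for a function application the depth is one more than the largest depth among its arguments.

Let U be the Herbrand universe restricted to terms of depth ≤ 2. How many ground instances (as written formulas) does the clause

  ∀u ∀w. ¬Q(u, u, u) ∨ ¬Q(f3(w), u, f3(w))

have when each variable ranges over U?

Ground terms of depth ≤ 2:
  Let N_k count ground terms of depth at most k. Each non-constant term of depth ≤ k is some function symbol applied to depth-≤(k−1) arguments, giving N_k = 3 + N_{k-1}.
  N_0 = 3
  N_1 = 3 + 3 = 6
  N_2 = 3 + 6 = 9
So there are 9 ground terms available for substitution.
The clause has 2 distinct variables (u, w), each appearing in the body. In the free term algebra distinct substitutions yield syntactically distinct ground instances.
Number of ground instances = 9^2 = 81.

81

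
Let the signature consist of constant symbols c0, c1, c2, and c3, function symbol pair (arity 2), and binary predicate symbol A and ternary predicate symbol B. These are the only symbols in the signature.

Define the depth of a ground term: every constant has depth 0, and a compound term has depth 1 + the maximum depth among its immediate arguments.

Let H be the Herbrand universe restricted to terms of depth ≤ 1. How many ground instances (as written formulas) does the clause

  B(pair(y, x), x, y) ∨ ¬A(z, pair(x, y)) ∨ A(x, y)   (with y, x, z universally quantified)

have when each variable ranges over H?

Ground terms of depth ≤ 1:
  Write N_k for the number of ground terms of depth ≤ k. A term of depth ≤ k is either a constant or a function symbol applied to arguments of depth ≤ k−1, so N_k = 4 + N_{k-1}^2.
  N_0 = 4
  N_1 = 4 + 4^2 = 20
So there are 20 ground terms available for substitution.
There are 3 variables to instantiate (y, x, z), each occurring in at least one literal, so different choices give different ground instances.
Number of ground instances = 20^3 = 8000.

8000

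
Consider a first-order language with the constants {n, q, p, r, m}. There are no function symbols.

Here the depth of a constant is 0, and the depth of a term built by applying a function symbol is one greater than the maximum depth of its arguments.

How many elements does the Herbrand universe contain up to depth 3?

5

With no function symbols every ground term is a constant, so there are exactly 5 ground terms at every depth bound.
N_0 = 5
N_1 = 5
N_2 = 5
N_3 = 5
Explicitly: n, q, p, r, m.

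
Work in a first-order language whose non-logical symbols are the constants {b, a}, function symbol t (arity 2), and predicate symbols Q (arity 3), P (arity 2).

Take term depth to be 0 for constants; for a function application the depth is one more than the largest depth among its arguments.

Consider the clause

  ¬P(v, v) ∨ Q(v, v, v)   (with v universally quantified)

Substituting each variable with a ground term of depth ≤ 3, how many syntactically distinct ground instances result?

Ground terms of depth ≤ 3:
  If N_k denotes the number of depth-≤k ground terms, the 2 constants give N_0 = 2, and each function symbol of arity r contributes N_{k-1}^r new terms at level k: N_k = 2 + N_{k-1}^2.
  N_0 = 2
  N_1 = 2 + 2^2 = 6
  N_2 = 2 + 6^2 = 38
  N_3 = 2 + 38^2 = 1446
So there are 1446 ground terms available for substitution.
The clause has 1 distinct variable (v), which appears in the body. In the free term algebra distinct substitutions yield syntactically distinct ground instances.
Number of ground instances = 1446.

1446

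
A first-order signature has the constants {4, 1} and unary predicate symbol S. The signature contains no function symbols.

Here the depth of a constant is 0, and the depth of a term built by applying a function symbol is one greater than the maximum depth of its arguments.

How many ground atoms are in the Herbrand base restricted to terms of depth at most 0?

First count ground terms of depth ≤ 0.
With no function symbols every ground term is a constant, so there are exactly 2 ground terms at every depth bound.
N_0 = 2
Explicitly: 4, 1.
So |H| = 2.
For each predicate symbol, the number of ground atoms is |H| raised to its arity; summing:
  S: 2
Total ground atoms: 2.

2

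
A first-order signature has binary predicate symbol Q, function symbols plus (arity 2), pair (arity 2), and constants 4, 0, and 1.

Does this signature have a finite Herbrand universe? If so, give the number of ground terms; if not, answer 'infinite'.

infinite

The signature has at least one function symbol (plus, arity 2) and at least one constant (4).
Iterating plus gives infinitely many distinct ground terms: 4, plus(4, 4), plus(plus(4, 4), plus(4, 4)), ...
So the Herbrand universe is infinite.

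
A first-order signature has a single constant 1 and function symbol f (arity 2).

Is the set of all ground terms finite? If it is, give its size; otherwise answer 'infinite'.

The signature has at least one function symbol (f, arity 2) and at least one constant (1).
Iterating f gives infinitely many distinct ground terms: 1, f(1, 1), f(f(1, 1), f(1, 1)), ...
So the Herbrand universe is infinite.

infinite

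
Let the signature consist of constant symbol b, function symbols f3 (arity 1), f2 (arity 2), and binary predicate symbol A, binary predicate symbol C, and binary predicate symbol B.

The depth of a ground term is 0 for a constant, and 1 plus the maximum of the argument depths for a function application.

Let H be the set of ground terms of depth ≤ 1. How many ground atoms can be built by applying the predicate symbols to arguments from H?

27

First count ground terms of depth ≤ 1.
If N_k denotes the number of depth-≤k ground terms, the 1 constant gives N_0 = 1, and each function symbol of arity r contributes N_{k-1}^r new terms at level k: N_k = 1 + N_{k-1} + N_{k-1}^2.
N_0 = 1
N_1 = 1 + 1 + 1^2 = 3
So |H| = 3.
For each predicate symbol, the number of ground atoms is |H| raised to its arity; summing:
  A: 3^2 = 9;  C: 3^2 = 9;  B: 3^2 = 9
Total ground atoms: 9 + 9 + 9 = 27.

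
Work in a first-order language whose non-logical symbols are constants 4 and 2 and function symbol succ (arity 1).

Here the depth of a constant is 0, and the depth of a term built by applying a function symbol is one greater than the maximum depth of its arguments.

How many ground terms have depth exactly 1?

Let N_k = |{terms of depth ≤ k}|. Then N_0 = 2 and N_k = 2 + N_{k-1} for k ≥ 1 (one summand per function symbol, arity giving the exponent).
N_0 = 2
N_1 = 2 + 2 = 4
Terms of depth exactly 1: N_1 − N_0 = 4 − 2 = 2.

2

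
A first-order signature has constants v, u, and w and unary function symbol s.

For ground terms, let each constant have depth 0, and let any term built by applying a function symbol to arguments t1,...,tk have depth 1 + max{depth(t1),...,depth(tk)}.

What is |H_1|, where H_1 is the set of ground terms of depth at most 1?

Let N_k count ground terms of depth at most k. Each non-constant term of depth ≤ k is some function symbol applied to depth-≤(k−1) arguments, giving N_k = 3 + N_{k-1}.
N_0 = 3
N_1 = 3 + 3 = 6
Explicitly: v, u, w, s(v), s(u), s(w).

6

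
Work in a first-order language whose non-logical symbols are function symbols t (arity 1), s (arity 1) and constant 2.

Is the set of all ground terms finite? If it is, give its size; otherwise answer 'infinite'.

The signature has at least one function symbol (t, arity 1) and at least one constant (2).
Iterating t gives infinitely many distinct ground terms: 2, t(2), t(t(2)), ...
So the Herbrand universe is infinite.

infinite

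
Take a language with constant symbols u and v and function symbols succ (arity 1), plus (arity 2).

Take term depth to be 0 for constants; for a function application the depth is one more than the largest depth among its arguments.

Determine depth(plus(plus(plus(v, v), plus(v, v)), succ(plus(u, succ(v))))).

4

depth(plus(v, v)) = 1 + max(0, 0) = 1
depth(plus(plus(v, v), plus(v, v))) = 1 + max(1, 1) = 2
depth(succ(v)) = 1 + depth(v) = 1 + 0 = 1
depth(plus(u, succ(v))) = 1 + max(0, 1) = 2
depth(succ(plus(u, succ(v)))) = 1 + depth(plus(u, succ(v))) = 1 + 2 = 3
depth(plus(plus(plus(v, v), plus(v, v)), succ(plus(u, succ(v))))) = 1 + max(2, 3) = 4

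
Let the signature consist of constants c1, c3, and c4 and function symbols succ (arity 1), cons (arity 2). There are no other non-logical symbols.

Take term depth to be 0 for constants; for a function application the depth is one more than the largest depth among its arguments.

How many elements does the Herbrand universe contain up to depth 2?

243

Let N_k = |{terms of depth ≤ k}|. Then N_0 = 3 and N_k = 3 + N_{k-1} + N_{k-1}^2 for k ≥ 1 (one summand per function symbol, arity giving the exponent).
N_0 = 3
N_1 = 3 + 3 + 3^2 = 15
N_2 = 3 + 15 + 15^2 = 243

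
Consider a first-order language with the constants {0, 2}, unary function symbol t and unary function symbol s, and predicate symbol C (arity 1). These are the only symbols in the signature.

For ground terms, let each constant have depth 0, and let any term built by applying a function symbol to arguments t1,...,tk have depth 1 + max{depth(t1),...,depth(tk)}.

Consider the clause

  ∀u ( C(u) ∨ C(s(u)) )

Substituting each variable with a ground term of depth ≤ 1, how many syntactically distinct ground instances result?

Ground terms of depth ≤ 1:
  Count level by level. With function symbols t/1, s/1, the terms of depth ≤ k are the 2 constants together with each function applied to depth-≤(k−1) tuples, so N_k = 2 + N_{k-1} + N_{k-1}.
  N_0 = 2
  N_1 = 2 + 2 + 2 = 6
So there are 6 ground terms available for substitution.
The variable u ranges independently over the available ground terms, and distinct assignments produce distinct instances.
Number of ground instances = 6.

6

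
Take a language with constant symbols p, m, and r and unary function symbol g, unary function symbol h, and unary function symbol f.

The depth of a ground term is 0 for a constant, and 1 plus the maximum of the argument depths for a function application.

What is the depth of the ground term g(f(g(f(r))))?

depth(f(r)) = 1 + depth(r) = 1 + 0 = 1
depth(g(f(r))) = 1 + depth(f(r)) = 1 + 1 = 2
depth(f(g(f(r)))) = 1 + depth(g(f(r))) = 1 + 2 = 3
depth(g(f(g(f(r))))) = 1 + depth(f(g(f(r)))) = 1 + 3 = 4

4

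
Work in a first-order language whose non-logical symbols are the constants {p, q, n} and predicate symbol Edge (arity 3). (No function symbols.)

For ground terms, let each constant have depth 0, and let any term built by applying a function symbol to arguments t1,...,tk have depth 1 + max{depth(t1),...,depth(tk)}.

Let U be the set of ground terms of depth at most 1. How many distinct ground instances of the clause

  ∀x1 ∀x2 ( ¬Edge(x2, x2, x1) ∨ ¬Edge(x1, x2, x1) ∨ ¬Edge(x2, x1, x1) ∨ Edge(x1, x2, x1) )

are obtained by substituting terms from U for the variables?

9

Ground terms of depth ≤ 1:
  With no function symbols every ground term is a constant, so there are exactly 3 ground terms at every depth bound.
  N_0 = 3
  N_1 = 3
  Explicitly: p, q, n.
So there are 3 ground terms available for substitution.
The body mentions every one of the 2 quantified variables; since ground terms form a free algebra, no two substitutions collapse to the same formula.
Number of ground instances = 3^2 = 9.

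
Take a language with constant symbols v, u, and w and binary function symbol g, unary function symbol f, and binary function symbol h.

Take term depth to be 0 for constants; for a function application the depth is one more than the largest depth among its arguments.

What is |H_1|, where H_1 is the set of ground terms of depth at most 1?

Count level by level. With function symbols g/2, f/1, h/2, the terms of depth ≤ k are the 3 constants together with each function applied to depth-≤(k−1) tuples, so N_k = 3 + N_{k-1}^2 + N_{k-1} + N_{k-1}^2.
N_0 = 3
N_1 = 3 + 3^2 + 3 + 3^2 = 24

24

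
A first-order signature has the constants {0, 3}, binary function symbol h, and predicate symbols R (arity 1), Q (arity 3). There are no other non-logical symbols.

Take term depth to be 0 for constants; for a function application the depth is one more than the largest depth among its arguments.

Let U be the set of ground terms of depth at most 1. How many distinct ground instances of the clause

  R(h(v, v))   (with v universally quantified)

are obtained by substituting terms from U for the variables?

6

Ground terms of depth ≤ 1:
  Count level by level. With function symbols h/2, the terms of depth ≤ k are the 2 constants together with each function applied to depth-≤(k−1) tuples, so N_k = 2 + N_{k-1}^2.
  N_0 = 2
  N_1 = 2 + 2^2 = 6
  Explicitly: 0, 3, h(0, 0), h(0, 3), h(3, 0), h(3, 3).
So there are 6 ground terms available for substitution.
The clause has 1 distinct variable (v), which appears in the body. In the free term algebra distinct substitutions yield syntactically distinct ground instances.
Number of ground instances = 6.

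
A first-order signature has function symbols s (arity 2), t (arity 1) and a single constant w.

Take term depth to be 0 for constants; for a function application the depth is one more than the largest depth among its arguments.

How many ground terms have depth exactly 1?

2

Count level by level. With function symbols s/2, t/1, the terms of depth ≤ k are the 1 constant together with each function applied to depth-≤(k−1) tuples, so N_k = 1 + N_{k-1}^2 + N_{k-1}.
N_0 = 1
N_1 = 1 + 1^2 + 1 = 3
Terms of depth exactly 1: N_1 − N_0 = 3 − 1 = 2.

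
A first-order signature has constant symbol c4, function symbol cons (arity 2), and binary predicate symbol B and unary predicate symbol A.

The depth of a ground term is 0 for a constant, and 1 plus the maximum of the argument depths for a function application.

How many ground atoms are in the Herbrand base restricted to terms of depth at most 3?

First count ground terms of depth ≤ 3.
Let N_k count ground terms of depth at most k. Each non-constant term of depth ≤ k is some function symbol applied to depth-≤(k−1) arguments, giving N_k = 1 + N_{k-1}^2.
N_0 = 1
N_1 = 1 + 1^2 = 2
N_2 = 1 + 2^2 = 5
N_3 = 1 + 5^2 = 26
So |H| = 26.
Each predicate of arity r yields |H|^r ground atoms (one per choice of an r-tuple from H):
  B: 26^2 = 676;  A: 26
Total ground atoms: 676 + 26 = 702.

702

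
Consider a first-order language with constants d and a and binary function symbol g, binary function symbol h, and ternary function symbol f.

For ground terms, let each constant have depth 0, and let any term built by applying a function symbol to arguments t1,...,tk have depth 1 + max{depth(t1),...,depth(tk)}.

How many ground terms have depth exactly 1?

Let N_k count ground terms of depth at most k. Each non-constant term of depth ≤ k is some function symbol applied to depth-≤(k−1) arguments, giving N_k = 2 + N_{k-1}^2 + N_{k-1}^2 + N_{k-1}^3.
N_0 = 2
N_1 = 2 + 2^2 + 2^2 + 2^3 = 18
Terms of depth exactly 1: N_1 − N_0 = 18 − 2 = 16.

16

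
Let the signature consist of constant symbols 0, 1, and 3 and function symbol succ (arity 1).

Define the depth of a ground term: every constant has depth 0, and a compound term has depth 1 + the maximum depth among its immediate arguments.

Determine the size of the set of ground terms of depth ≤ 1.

Let N_k count ground terms of depth at most k. Each non-constant term of depth ≤ k is some function symbol applied to depth-≤(k−1) arguments, giving N_k = 3 + N_{k-1}.
N_0 = 3
N_1 = 3 + 3 = 6

6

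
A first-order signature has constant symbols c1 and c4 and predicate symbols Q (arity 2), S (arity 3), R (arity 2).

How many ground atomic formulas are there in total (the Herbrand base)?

16

With no function symbols, the Herbrand universe is just the 2 constants.
Ground atoms per predicate: Q: 2^2 = 4, S: 2^3 = 8, R: 2^2 = 4.
Herbrand base size = 4 + 8 + 4 = 16.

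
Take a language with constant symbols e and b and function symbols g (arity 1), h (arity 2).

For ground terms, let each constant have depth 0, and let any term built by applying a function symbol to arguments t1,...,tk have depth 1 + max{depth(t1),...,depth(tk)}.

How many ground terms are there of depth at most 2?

74

If N_k denotes the number of depth-≤k ground terms, the 2 constants give N_0 = 2, and each function symbol of arity r contributes N_{k-1}^r new terms at level k: N_k = 2 + N_{k-1} + N_{k-1}^2.
N_0 = 2
N_1 = 2 + 2 + 2^2 = 8
N_2 = 2 + 8 + 8^2 = 74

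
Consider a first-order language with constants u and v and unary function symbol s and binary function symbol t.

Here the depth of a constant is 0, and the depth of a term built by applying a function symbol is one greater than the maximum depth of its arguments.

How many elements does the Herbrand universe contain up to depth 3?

5552

Count level by level. With function symbols s/1, t/2, the terms of depth ≤ k are the 2 constants together with each function applied to depth-≤(k−1) tuples, so N_k = 2 + N_{k-1} + N_{k-1}^2.
N_0 = 2
N_1 = 2 + 2 + 2^2 = 8
N_2 = 2 + 8 + 8^2 = 74
N_3 = 2 + 74 + 74^2 = 5552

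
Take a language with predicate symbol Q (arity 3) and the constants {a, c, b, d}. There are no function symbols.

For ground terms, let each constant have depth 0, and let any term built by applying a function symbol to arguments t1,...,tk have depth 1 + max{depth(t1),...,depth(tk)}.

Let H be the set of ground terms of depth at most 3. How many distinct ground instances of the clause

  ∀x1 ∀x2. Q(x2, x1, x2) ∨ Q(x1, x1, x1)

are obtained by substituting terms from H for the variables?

Ground terms of depth ≤ 3:
  With no function symbols every ground term is a constant, so there are exactly 4 ground terms at every depth bound.
  N_0 = 4
  N_1 = 4
  N_2 = 4
  N_3 = 4
So there are 4 ground terms available for substitution.
Each of x1, x2 ranges independently over the available ground terms, and distinct assignments produce distinct instances.
Number of ground instances = 4^2 = 16.

16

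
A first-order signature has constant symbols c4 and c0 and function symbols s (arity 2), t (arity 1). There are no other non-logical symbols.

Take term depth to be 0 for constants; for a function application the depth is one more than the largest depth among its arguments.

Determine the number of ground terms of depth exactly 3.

5478

Count level by level. With function symbols s/2, t/1, the terms of depth ≤ k are the 2 constants together with each function applied to depth-≤(k−1) tuples, so N_k = 2 + N_{k-1}^2 + N_{k-1}.
N_0 = 2
N_1 = 2 + 2^2 + 2 = 8
N_2 = 2 + 8^2 + 8 = 74
N_3 = 2 + 74^2 + 74 = 5552
Terms of depth exactly 3: N_3 − N_2 = 5552 − 74 = 5478.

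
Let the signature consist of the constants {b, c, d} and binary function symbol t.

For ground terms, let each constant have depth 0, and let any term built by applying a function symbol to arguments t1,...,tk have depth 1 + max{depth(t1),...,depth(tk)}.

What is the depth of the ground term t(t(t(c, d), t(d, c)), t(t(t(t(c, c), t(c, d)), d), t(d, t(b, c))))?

depth(t(c, d)) = 1 + max(0, 0) = 1
depth(t(d, c)) = 1 + max(0, 0) = 1
depth(t(t(c, d), t(d, c))) = 1 + max(1, 1) = 2
depth(t(c, c)) = 1 + max(0, 0) = 1
depth(t(t(c, c), t(c, d))) = 1 + max(1, 1) = 2
depth(t(t(t(c, c), t(c, d)), d)) = 1 + max(2, 0) = 3
depth(t(b, c)) = 1 + max(0, 0) = 1
depth(t(d, t(b, c))) = 1 + max(0, 1) = 2
depth(t(t(t(t(c, c), t(c, d)), d), t(d, t(b, c)))) = 1 + max(3, 2) = 4
depth(t(t(t(c, d), t(d, c)), t(t(t(t(c, c), t(c, d)), d), t(d, t(b, c))))) = 1 + max(2, 4) = 5

5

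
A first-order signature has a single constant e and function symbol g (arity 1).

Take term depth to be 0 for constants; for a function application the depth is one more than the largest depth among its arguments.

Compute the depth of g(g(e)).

depth(g(e)) = 1 + depth(e) = 1 + 0 = 1
depth(g(g(e))) = 1 + depth(g(e)) = 1 + 1 = 2

2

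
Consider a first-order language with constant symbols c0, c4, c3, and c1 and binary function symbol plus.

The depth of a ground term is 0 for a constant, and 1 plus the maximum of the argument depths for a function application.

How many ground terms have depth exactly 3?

Let N_k count ground terms of depth at most k. Each non-constant term of depth ≤ k is some function symbol applied to depth-≤(k−1) arguments, giving N_k = 4 + N_{k-1}^2.
N_0 = 4
N_1 = 4 + 4^2 = 20
N_2 = 4 + 20^2 = 404
N_3 = 4 + 404^2 = 163220
Terms of depth exactly 3: N_3 − N_2 = 163220 − 404 = 162816.

162816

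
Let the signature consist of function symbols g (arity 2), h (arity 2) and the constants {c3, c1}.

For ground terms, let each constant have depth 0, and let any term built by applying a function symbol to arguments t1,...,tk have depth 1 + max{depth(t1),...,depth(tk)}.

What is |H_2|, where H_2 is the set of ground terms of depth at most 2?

If N_k denotes the number of depth-≤k ground terms, the 2 constants give N_0 = 2, and each function symbol of arity r contributes N_{k-1}^r new terms at level k: N_k = 2 + N_{k-1}^2 + N_{k-1}^2.
N_0 = 2
N_1 = 2 + 2^2 + 2^2 = 10
N_2 = 2 + 10^2 + 10^2 = 202

202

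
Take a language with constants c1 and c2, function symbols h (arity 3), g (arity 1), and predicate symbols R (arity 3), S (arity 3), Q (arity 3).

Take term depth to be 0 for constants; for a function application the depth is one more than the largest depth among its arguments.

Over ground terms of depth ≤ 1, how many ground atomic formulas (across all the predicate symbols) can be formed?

First count ground terms of depth ≤ 1.
Write N_k for the number of ground terms of depth ≤ k. A term of depth ≤ k is either a constant or a function symbol applied to arguments of depth ≤ k−1, so N_k = 2 + N_{k-1}^3 + N_{k-1}.
N_0 = 2
N_1 = 2 + 2^3 + 2 = 12
Explicitly: c1, c2, h(c1, c1, c1), h(c1, c1, c2), h(c1, c2, c1), h(c1, c2, c2), h(c2, c1, c1), h(c2, c1, c2), h(c2, c2, c1), h(c2, c2, c2), g(c1), g(c2).
So |H| = 12.
Each predicate of arity r yields |H|^r ground atoms (one per choice of an r-tuple from H):
  R: 12^3 = 1728;  S: 12^3 = 1728;  Q: 12^3 = 1728
Total ground atoms: 1728 + 1728 + 1728 = 5184.

5184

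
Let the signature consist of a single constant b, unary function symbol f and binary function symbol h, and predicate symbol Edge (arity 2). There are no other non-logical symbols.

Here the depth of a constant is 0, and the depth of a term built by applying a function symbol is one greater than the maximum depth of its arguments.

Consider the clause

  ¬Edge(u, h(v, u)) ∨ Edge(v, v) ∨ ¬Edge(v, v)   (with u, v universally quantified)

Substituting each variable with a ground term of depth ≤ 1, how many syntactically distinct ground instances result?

9

Ground terms of depth ≤ 1:
  Let N_k count ground terms of depth at most k. Each non-constant term of depth ≤ k is some function symbol applied to depth-≤(k−1) arguments, giving N_k = 1 + N_{k-1} + N_{k-1}^2.
  N_0 = 1
  N_1 = 1 + 1 + 1^2 = 3
So there are 3 ground terms available for substitution.
There are 2 variables to instantiate (u, v), each occurring in at least one literal, so different choices give different ground instances.
Number of ground instances = 3^2 = 9.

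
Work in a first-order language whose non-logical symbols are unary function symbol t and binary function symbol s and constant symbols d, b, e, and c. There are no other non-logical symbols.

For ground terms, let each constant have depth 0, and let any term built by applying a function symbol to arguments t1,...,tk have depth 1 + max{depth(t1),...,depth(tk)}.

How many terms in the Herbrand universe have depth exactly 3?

If N_k denotes the number of depth-≤k ground terms, the 4 constants give N_0 = 4, and each function symbol of arity r contributes N_{k-1}^r new terms at level k: N_k = 4 + N_{k-1} + N_{k-1}^2.
N_0 = 4
N_1 = 4 + 4 + 4^2 = 24
N_2 = 4 + 24 + 24^2 = 604
N_3 = 4 + 604 + 604^2 = 365424
Terms of depth exactly 3: N_3 − N_2 = 365424 − 604 = 364820.

364820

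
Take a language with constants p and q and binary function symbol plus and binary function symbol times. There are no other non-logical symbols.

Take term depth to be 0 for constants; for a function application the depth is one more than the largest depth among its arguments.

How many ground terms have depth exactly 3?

81408

If N_k denotes the number of depth-≤k ground terms, the 2 constants give N_0 = 2, and each function symbol of arity r contributes N_{k-1}^r new terms at level k: N_k = 2 + N_{k-1}^2 + N_{k-1}^2.
N_0 = 2
N_1 = 2 + 2^2 + 2^2 = 10
N_2 = 2 + 10^2 + 10^2 = 202
N_3 = 2 + 202^2 + 202^2 = 81610
Terms of depth exactly 3: N_3 − N_2 = 81610 − 202 = 81408.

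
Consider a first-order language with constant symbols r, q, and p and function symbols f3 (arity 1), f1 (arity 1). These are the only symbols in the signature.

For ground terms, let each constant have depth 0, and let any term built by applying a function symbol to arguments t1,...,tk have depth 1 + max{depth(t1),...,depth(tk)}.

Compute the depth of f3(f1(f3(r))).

depth(f3(r)) = 1 + depth(r) = 1 + 0 = 1
depth(f1(f3(r))) = 1 + depth(f3(r)) = 1 + 1 = 2
depth(f3(f1(f3(r)))) = 1 + depth(f1(f3(r))) = 1 + 2 = 3

3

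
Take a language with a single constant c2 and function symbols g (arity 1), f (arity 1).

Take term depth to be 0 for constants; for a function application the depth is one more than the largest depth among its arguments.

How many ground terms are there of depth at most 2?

Write N_k for the number of ground terms of depth ≤ k. A term of depth ≤ k is either a constant or a function symbol applied to arguments of depth ≤ k−1, so N_k = 1 + N_{k-1} + N_{k-1}.
N_0 = 1
N_1 = 1 + 1 + 1 = 3
N_2 = 1 + 3 + 3 = 7

7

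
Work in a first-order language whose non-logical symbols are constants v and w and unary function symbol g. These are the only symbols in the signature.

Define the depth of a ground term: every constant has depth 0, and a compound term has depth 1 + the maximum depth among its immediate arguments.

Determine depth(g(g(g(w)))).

3

depth(g(w)) = 1 + depth(w) = 1 + 0 = 1
depth(g(g(w))) = 1 + depth(g(w)) = 1 + 1 = 2
depth(g(g(g(w)))) = 1 + depth(g(g(w))) = 1 + 2 = 3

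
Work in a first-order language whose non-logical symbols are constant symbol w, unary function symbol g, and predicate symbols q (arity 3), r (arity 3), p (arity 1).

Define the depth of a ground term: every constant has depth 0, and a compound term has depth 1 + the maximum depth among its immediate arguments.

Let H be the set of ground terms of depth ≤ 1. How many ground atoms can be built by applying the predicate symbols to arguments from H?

18

First count ground terms of depth ≤ 1.
Let N_k = |{terms of depth ≤ k}|. Then N_0 = 1 and N_k = 1 + N_{k-1} for k ≥ 1 (one summand per function symbol, arity giving the exponent).
N_0 = 1
N_1 = 1 + 1 = 2
So |H| = 2.
Each predicate of arity r yields |H|^r ground atoms (one per choice of an r-tuple from H):
  q: 2^3 = 8;  r: 2^3 = 8;  p: 2
Total ground atoms: 8 + 8 + 2 = 18.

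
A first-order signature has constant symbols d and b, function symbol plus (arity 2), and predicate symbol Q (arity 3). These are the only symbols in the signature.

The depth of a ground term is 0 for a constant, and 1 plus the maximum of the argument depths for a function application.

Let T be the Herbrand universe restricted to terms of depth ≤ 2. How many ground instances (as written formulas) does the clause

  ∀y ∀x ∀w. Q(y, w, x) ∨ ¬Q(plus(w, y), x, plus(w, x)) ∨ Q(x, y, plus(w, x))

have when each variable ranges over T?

Ground terms of depth ≤ 2:
  Let N_k = |{terms of depth ≤ k}|. Then N_0 = 2 and N_k = 2 + N_{k-1}^2 for k ≥ 1 (one summand per function symbol, arity giving the exponent).
  N_0 = 2
  N_1 = 2 + 2^2 = 6
  N_2 = 2 + 6^2 = 38
So there are 38 ground terms available for substitution.
The body mentions every one of the 3 quantified variables; since ground terms form a free algebra, no two substitutions collapse to the same formula.
Number of ground instances = 38^3 = 54872.

54872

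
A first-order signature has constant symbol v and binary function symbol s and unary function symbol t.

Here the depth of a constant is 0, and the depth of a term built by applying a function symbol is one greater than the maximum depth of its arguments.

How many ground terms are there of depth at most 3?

183

Count level by level. With function symbols s/2, t/1, the terms of depth ≤ k are the 1 constant together with each function applied to depth-≤(k−1) tuples, so N_k = 1 + N_{k-1}^2 + N_{k-1}.
N_0 = 1
N_1 = 1 + 1^2 + 1 = 3
N_2 = 1 + 3^2 + 3 = 13
N_3 = 1 + 13^2 + 13 = 183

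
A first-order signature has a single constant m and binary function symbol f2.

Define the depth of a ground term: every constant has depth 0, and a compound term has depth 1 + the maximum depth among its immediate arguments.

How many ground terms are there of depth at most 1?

2

If N_k denotes the number of depth-≤k ground terms, the 1 constant gives N_0 = 1, and each function symbol of arity r contributes N_{k-1}^r new terms at level k: N_k = 1 + N_{k-1}^2.
N_0 = 1
N_1 = 1 + 1^2 = 2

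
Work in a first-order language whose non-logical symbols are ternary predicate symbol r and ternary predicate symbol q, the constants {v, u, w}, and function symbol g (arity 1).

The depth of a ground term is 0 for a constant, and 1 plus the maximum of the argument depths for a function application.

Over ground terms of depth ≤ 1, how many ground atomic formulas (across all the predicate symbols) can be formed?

First count ground terms of depth ≤ 1.
Let N_k count ground terms of depth at most k. Each non-constant term of depth ≤ k is some function symbol applied to depth-≤(k−1) arguments, giving N_k = 3 + N_{k-1}.
N_0 = 3
N_1 = 3 + 3 = 6
So |H| = 6.
Ground atoms are formed by filling each argument slot of a predicate with a term from H, so an r-ary predicate gives |H|^r atoms:
  r: 6^3 = 216;  q: 6^3 = 216
Total ground atoms: 216 + 216 = 432.

432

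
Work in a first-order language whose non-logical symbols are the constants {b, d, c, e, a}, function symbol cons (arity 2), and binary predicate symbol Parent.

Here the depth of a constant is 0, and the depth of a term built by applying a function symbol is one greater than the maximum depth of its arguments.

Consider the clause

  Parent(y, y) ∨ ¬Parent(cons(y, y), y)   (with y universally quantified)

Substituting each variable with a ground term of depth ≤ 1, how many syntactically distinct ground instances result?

Ground terms of depth ≤ 1:
  Count level by level. With function symbols cons/2, the terms of depth ≤ k are the 5 constants together with each function applied to depth-≤(k−1) tuples, so N_k = 5 + N_{k-1}^2.
  N_0 = 5
  N_1 = 5 + 5^2 = 30
So there are 30 ground terms available for substitution.
There is 1 variable to instantiate (y),  occurring in at least one literal, so different choices give different ground instances.
Number of ground instances = 30.

30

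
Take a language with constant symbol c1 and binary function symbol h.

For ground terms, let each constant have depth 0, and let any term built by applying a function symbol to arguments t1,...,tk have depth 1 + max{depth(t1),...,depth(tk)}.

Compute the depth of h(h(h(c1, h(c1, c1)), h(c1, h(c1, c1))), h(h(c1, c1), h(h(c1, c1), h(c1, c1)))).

depth(h(c1, c1)) = 1 + max(0, 0) = 1
depth(h(c1, h(c1, c1))) = 1 + max(0, 1) = 2
depth(h(h(c1, h(c1, c1)), h(c1, h(c1, c1)))) = 1 + max(2, 2) = 3
depth(h(h(c1, c1), h(c1, c1))) = 1 + max(1, 1) = 2
depth(h(h(c1, c1), h(h(c1, c1), h(c1, c1)))) = 1 + max(1, 2) = 3
depth(h(h(h(c1, h(c1, c1)), h(c1, h(c1, c1))), h(h(c1, c1), h(h(c1, c1), h(c1, c1))))) = 1 + max(3, 3) = 4

4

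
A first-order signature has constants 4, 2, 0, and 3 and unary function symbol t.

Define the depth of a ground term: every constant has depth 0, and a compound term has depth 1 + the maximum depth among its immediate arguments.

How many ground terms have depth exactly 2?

Count level by level. With function symbols t/1, the terms of depth ≤ k are the 4 constants together with each function applied to depth-≤(k−1) tuples, so N_k = 4 + N_{k-1}.
N_0 = 4
N_1 = 4 + 4 = 8
N_2 = 4 + 8 = 12
Terms of depth exactly 2: N_2 − N_1 = 12 − 8 = 4.

4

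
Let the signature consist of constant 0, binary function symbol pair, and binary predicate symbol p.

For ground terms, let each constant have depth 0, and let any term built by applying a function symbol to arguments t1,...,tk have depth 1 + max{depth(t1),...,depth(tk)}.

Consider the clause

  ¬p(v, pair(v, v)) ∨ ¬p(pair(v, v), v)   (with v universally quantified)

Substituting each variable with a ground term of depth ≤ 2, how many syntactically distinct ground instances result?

5

Ground terms of depth ≤ 2:
  Let N_k count ground terms of depth at most k. Each non-constant term of depth ≤ k is some function symbol applied to depth-≤(k−1) arguments, giving N_k = 1 + N_{k-1}^2.
  N_0 = 1
  N_1 = 1 + 1^2 = 2
  N_2 = 1 + 2^2 = 5
So there are 5 ground terms available for substitution.
The variable v ranges independently over the available ground terms, and distinct assignments produce distinct instances.
Number of ground instances = 5.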